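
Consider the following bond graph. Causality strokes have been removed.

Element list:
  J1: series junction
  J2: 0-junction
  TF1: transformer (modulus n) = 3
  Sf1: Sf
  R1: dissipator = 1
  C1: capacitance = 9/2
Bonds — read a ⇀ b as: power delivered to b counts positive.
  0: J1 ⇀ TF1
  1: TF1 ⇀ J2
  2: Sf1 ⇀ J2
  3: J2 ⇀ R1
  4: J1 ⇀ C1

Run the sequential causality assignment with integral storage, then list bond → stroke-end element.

#2 |Sf1  (Sf1 fixes flow; stroke at Sf1)
#4 |J1  (C1 integral (e out))
#0 |TF1  (J1 needs exactly one f-in)
#1 |J2  (TF1: transformer flips bond 0)
#3 |R1  (common-e at J2 fixed by 1)

b0 stroke→TF1
b1 stroke→J2
b2 stroke→Sf1
b3 stroke→R1
b4 stroke→J1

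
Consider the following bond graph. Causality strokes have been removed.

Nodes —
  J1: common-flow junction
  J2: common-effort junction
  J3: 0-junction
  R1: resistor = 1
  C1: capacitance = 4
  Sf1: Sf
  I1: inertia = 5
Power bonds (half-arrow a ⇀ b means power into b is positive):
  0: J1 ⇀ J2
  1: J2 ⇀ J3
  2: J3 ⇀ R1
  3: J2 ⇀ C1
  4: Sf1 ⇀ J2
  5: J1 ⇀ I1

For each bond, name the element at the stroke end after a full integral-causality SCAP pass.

β0 |J1
β1 |J3
β2 |R1
β3 |J2
β4 |Sf1
β5 |I1

b4 →Sf1  (Sf1: flow source, stroke at near end)
b3 →J2  (prefer integral on C1)
b0 →J1  (common-e at J2 fixed by 3)
b1 →J3  (common-e at J2 fixed by 3)
b2 →R1  (J3 effort already set via bond 1)
b5 →I1  (J1: last free bond brings flow in)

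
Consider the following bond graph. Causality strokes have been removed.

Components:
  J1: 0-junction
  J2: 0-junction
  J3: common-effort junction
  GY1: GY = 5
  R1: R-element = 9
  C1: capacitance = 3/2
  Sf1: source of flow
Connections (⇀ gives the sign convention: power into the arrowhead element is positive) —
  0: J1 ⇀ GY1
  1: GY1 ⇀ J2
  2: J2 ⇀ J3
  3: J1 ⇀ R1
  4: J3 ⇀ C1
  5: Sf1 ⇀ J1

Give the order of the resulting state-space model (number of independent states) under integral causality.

#5 stroke at Sf1  (Sf1 (Sf) sets flow on bond)
#4 stroke at J3  (C1 integral (e out))
#2 stroke at J2  (0-jn J3 has e-setter on 4)
#1 stroke at GY1  (0-jn J2 has e-setter on 2)
#0 stroke at GY1  (GY1 both-in/both-out from 1)
#3 stroke at J1  (closing 0-jn rule on J1)

1  (C1 all integral)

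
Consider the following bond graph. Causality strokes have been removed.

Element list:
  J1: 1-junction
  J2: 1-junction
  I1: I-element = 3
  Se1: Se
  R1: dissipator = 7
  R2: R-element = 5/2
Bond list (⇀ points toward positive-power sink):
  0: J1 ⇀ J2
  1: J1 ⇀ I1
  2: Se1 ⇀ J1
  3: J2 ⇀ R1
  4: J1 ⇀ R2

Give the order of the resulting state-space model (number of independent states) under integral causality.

1  (I1 all integral)

bond 2 stroke→J1  (Se1 (Se) sets effort on bond)
bond 1 stroke→I1  (prefer integral on I1)
bond 0 stroke→J1  (J1: bond 1 brought flow, rest push out)
bond 4 stroke→J1  (common-f at J1 fixed by 1)
bond 3 stroke→J2  (common-f at J2 fixed by 0)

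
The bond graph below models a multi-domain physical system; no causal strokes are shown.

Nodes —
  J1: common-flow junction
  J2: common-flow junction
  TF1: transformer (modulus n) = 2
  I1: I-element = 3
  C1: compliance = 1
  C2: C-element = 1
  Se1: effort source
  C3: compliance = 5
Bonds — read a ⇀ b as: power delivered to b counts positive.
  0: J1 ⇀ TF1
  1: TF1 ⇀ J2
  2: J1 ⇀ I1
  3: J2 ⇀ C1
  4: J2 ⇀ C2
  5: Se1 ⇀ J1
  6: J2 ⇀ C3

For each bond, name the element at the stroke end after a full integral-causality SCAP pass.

b5 stroke at J1  (Se1: effort source, stroke at far end)
b2 stroke at I1  (I1: I, integral causality)
b0 stroke at J1  (J1: bond 2 brought flow, rest push out)
b1 stroke at TF1  (TF1: transformer flips bond 0)
b3 stroke at J2  (J2 flow already set via bond 1)
b4 stroke at J2  (1-jn J2 has f-setter on 1)
b6 stroke at J2  (common-f at J2 fixed by 1)

β0 →J1
β1 →TF1
β2 →I1
β3 →J2
β4 →J2
β5 →J1
β6 →J2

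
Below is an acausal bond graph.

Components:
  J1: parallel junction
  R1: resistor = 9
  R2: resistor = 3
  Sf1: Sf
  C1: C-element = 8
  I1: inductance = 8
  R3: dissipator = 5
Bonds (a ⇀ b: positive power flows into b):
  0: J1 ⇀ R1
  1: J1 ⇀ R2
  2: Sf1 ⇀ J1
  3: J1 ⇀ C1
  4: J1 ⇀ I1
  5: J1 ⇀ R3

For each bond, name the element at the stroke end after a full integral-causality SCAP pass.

β0 stroke at R1
β1 stroke at R2
β2 stroke at Sf1
β3 stroke at J1
β4 stroke at I1
β5 stroke at R3

β2 |Sf1  (Sf1 fixes flow; stroke at Sf1)
β3 |J1  (prefer integral on C1)
β0 |R1  (common-e at J1 fixed by 3)
β1 |R2  (J1: bond 3 brought effort, rest push out)
β4 |I1  (common-e at J1 fixed by 3)
β5 |R3  (J1 effort already set via bond 3)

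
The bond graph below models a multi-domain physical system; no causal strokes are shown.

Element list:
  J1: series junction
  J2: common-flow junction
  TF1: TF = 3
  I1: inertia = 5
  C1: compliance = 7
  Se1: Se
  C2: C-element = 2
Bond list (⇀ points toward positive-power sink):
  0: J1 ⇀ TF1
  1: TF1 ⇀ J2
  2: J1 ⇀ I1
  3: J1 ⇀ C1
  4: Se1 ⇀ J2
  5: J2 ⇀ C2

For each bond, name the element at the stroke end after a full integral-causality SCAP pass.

b4 |J2  (Se1: effort source, stroke at far end)
b2 |I1  (I1 outputs flow p/I1)
b0 |J1  (J1: bond 2 brought flow, rest push out)
b3 |J1  (common-f at J1 fixed by 2)
b1 |TF1  (through TF1, causality passes straight; one stroke at TF1)
b5 |J2  (common-f at J2 fixed by 1)

β0 stroke at J1
β1 stroke at TF1
β2 stroke at I1
β3 stroke at J1
β4 stroke at J2
β5 stroke at J2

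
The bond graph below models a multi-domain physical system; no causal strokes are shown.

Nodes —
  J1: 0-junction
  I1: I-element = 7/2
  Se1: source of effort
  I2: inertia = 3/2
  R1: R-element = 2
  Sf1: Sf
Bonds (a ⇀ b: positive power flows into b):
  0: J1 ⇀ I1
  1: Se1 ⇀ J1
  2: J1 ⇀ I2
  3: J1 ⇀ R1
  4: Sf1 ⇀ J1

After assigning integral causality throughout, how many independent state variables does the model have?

b1 stroke at J1  (Se1: effort source, stroke at far end)
b4 stroke at Sf1  (Sf1: flow source, stroke at near end)
b0 stroke at I1  (J1 effort already set via bond 1)
b2 stroke at I2  (J1: bond 1 brought effort, rest push out)
b3 stroke at R1  (J1 effort already set via bond 1)

2  (I1, I2 all integral)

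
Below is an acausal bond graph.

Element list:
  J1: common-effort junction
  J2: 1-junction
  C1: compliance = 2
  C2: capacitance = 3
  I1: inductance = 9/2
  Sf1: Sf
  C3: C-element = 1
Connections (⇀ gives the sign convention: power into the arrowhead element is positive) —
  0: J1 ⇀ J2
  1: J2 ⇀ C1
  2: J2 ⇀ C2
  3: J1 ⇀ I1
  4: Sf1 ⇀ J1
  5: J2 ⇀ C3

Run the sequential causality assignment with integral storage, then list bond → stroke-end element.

#0 stroke→J1
#1 stroke→J2
#2 stroke→J2
#3 stroke→I1
#4 stroke→Sf1
#5 stroke→J2

bond 4 |Sf1  (Sf1 (Sf) sets flow on bond)
bond 1 |J2  (C1 outputs effort q/C1)
bond 2 |J2  (C2: C, integral causality)
bond 3 |I1  (I1 outputs flow p/I1)
bond 0 |J1  (closing 0-jn rule on J1)
bond 5 |J2  (J2: bond 0 brought flow, rest push out)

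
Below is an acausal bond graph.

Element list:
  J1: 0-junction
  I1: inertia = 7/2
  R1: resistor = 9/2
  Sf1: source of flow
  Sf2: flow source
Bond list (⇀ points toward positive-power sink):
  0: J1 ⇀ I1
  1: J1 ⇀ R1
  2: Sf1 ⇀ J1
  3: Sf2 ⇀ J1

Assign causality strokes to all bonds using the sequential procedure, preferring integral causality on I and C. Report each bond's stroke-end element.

b0 →I1
b1 →J1
b2 →Sf1
b3 →Sf2

bond 2 stroke→Sf1  (Sf1: flow source, stroke at near end)
bond 3 stroke→Sf2  (Sf2 fixes flow; stroke at Sf2)
bond 0 stroke→I1  (I1 integral (f out))
bond 1 stroke→J1  (only one effort-in slot at J1)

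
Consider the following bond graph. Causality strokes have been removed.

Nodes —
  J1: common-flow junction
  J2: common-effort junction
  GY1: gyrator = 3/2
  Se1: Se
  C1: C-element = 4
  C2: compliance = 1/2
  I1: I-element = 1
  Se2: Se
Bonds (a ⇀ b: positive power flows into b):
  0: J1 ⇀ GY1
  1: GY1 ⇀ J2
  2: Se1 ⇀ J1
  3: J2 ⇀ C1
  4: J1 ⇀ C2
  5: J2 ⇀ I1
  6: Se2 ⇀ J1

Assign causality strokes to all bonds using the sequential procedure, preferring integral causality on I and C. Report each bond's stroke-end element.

bond 0 stroke at GY1
bond 1 stroke at GY1
bond 2 stroke at J1
bond 3 stroke at J2
bond 4 stroke at J1
bond 5 stroke at I1
bond 6 stroke at J1

bond 2 →J1  (Se1 fixes effort; stroke away)
bond 6 →J1  (Se2: effort source, stroke at far end)
bond 3 →J2  (C1 outputs effort q/C1)
bond 1 →GY1  (0-jn J2 has e-setter on 3)
bond 5 →I1  (common-e at J2 fixed by 3)
bond 0 →GY1  (through GY1, causality inverts; strokes same side of GY1)
bond 4 →J1  (J1 flow already set via bond 0)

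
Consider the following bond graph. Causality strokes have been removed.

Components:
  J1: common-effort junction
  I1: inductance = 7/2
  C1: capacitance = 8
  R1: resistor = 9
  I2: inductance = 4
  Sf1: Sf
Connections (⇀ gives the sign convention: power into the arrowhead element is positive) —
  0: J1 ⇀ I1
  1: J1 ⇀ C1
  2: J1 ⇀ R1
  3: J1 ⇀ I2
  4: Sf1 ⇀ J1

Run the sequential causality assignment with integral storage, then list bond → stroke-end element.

β0 →I1
β1 →J1
β2 →R1
β3 →I2
β4 →Sf1

β4 |Sf1  (Sf1 (Sf) sets flow on bond)
β0 |I1  (I1 outputs flow p/I1)
β1 |J1  (C1: C, integral causality)
β2 |R1  (J1 effort already set via bond 1)
β3 |I2  (J1: bond 1 brought effort, rest push out)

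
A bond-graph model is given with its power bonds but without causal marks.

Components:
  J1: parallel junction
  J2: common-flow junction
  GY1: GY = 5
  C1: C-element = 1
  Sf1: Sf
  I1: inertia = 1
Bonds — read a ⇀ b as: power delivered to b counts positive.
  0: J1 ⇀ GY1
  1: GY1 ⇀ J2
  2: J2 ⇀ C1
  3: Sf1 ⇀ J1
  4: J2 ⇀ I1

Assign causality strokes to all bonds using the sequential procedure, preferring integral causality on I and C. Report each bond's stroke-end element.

β0 →J1
β1 →J2
β2 →J2
β3 →Sf1
β4 →I1

#3 stroke→Sf1  (Sf1: flow source, stroke at near end)
#0 stroke→J1  (J1: last free bond brings effort in)
#1 stroke→J2  (GY GY1: same side as bond 0)
#2 stroke→J2  (C1: C, integral causality)
#4 stroke→I1  (J2: last free bond brings flow in)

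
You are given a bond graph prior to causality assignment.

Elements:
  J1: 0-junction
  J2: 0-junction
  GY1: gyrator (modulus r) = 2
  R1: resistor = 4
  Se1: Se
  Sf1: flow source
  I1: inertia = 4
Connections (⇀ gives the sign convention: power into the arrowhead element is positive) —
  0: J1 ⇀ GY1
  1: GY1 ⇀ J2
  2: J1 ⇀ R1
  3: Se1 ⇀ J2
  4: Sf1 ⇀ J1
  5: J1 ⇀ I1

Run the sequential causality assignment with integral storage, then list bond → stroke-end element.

#0 stroke→GY1
#1 stroke→GY1
#2 stroke→J1
#3 stroke→J2
#4 stroke→Sf1
#5 stroke→I1

b3 stroke at J2  (source Se1 imposes e)
b4 stroke at Sf1  (Sf1 fixes flow; stroke at Sf1)
b1 stroke at GY1  (common-e at J2 fixed by 3)
b0 stroke at GY1  (GY GY1: same side as bond 1)
b5 stroke at I1  (I1 integral (f out))
b2 stroke at J1  (J1: last free bond brings effort in)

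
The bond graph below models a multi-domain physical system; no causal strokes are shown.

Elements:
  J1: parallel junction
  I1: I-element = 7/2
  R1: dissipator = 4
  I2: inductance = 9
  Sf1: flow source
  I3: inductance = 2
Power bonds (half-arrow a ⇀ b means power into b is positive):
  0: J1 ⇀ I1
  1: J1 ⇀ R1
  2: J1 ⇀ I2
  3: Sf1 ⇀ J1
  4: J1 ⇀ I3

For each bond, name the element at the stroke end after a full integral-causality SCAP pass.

β3 stroke at Sf1  (Sf1: flow source, stroke at near end)
β0 stroke at I1  (I1 outputs flow p/I1)
β2 stroke at I2  (I2: I, integral causality)
β4 stroke at I3  (prefer integral on I3)
β1 stroke at J1  (J1: last free bond brings effort in)

#0 →I1
#1 →J1
#2 →I2
#3 →Sf1
#4 →I3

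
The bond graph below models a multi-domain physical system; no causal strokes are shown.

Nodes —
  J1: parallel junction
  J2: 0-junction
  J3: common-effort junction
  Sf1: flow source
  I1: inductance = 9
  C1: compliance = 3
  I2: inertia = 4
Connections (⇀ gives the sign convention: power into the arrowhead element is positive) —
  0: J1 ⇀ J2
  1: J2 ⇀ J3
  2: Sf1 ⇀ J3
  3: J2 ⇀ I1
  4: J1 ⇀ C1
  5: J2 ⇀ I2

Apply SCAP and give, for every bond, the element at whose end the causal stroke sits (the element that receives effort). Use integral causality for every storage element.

bond 2 |Sf1  (Sf1: flow source, stroke at near end)
bond 1 |J3  (closing 0-jn rule on J3)
bond 3 |I1  (I1: I, integral causality)
bond 4 |J1  (C1 outputs effort q/C1)
bond 0 |J2  (0-jn J1 has e-setter on 4)
bond 5 |I2  (J2 effort already set via bond 0)

bond 0 stroke→J2
bond 1 stroke→J3
bond 2 stroke→Sf1
bond 3 stroke→I1
bond 4 stroke→J1
bond 5 stroke→I2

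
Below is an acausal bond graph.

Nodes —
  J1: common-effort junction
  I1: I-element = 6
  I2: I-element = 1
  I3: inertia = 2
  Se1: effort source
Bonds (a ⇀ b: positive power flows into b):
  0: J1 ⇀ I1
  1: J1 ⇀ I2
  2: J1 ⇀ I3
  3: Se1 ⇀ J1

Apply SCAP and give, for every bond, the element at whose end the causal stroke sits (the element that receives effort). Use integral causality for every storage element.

bond 3 →J1  (Se1 fixes effort; stroke away)
bond 0 →I1  (0-jn J1 has e-setter on 3)
bond 1 →I2  (common-e at J1 fixed by 3)
bond 2 →I3  (common-e at J1 fixed by 3)

bond 0 stroke at I1
bond 1 stroke at I2
bond 2 stroke at I3
bond 3 stroke at J1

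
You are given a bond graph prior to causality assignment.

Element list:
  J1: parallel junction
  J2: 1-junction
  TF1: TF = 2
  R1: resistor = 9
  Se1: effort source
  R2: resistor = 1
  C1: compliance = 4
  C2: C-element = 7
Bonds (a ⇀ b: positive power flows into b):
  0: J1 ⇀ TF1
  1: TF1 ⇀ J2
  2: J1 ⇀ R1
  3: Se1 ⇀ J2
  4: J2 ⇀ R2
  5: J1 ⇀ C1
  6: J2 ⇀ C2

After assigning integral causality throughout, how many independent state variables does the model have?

β3 →J2  (Se1 fixes effort; stroke away)
β5 →J1  (C1 outputs effort q/C1)
β0 →TF1  (J1: bond 5 brought effort, rest push out)
β2 →R1  (J1: bond 5 brought effort, rest push out)
β1 →J2  (TF1 one-in-one-out from 0)
β6 →J2  (prefer integral on C2)
β4 →R2  (only one flow-in slot at J2)

2  (C1, C2 all integral)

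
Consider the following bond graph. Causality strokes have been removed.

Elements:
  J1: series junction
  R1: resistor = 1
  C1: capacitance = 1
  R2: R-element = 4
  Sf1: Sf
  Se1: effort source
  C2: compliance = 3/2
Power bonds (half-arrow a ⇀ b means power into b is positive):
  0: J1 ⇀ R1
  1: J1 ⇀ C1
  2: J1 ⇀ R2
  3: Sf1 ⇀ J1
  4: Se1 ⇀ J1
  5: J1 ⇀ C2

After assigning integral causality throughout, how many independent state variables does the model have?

2  (C1, C2 all integral)

b3 →Sf1  (Sf1: flow source, stroke at near end)
b4 →J1  (Se1 (Se) sets effort on bond)
b0 →J1  (J1 flow already set via bond 3)
b1 →J1  (common-f at J1 fixed by 3)
b2 →J1  (J1 flow already set via bond 3)
b5 →J1  (J1: bond 3 brought flow, rest push out)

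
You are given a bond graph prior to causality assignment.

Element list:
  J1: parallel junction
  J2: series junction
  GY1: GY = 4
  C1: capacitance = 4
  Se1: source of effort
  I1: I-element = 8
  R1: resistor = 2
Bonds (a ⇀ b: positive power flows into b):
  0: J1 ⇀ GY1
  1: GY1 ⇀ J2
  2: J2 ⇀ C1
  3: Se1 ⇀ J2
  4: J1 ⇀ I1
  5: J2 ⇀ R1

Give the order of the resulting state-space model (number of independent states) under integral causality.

2  (C1, I1 all integral)

bond 3 |J2  (Se1: effort source, stroke at far end)
bond 2 |J2  (prefer integral on C1)
bond 4 |I1  (I1: I, integral causality)
bond 0 |J1  (closing 0-jn rule on J1)
bond 1 |J2  (GY1 both-in/both-out from 0)
bond 5 |R1  (closing 1-jn rule on J2)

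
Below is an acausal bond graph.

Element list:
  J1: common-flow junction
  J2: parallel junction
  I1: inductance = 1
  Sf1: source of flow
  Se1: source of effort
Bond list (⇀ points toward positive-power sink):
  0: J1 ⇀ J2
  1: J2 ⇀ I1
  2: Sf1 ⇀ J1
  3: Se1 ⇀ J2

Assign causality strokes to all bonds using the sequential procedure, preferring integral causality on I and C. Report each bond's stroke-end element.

b0 stroke at J1
b1 stroke at I1
b2 stroke at Sf1
b3 stroke at J2

β2 |Sf1  (source Sf1 imposes f)
β3 |J2  (source Se1 imposes e)
β0 |J1  (common-f at J1 fixed by 2)
β1 |I1  (common-e at J2 fixed by 3)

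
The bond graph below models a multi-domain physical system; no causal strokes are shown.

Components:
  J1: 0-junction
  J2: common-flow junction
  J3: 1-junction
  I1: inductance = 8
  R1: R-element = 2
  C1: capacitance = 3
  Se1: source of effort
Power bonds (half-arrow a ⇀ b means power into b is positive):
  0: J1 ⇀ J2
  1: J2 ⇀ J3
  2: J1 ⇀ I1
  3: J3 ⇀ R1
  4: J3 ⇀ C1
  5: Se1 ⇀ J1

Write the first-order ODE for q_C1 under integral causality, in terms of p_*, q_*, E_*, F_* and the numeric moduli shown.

bond 5 →J1  (source Se1 imposes e)
bond 0 →J2  (common-e at J1 fixed by 5)
bond 2 →I1  (0-jn J1 has e-setter on 5)
bond 1 →J3  (J2: last free bond brings flow in)
bond 4 →J3  (C1 integral (e out))
bond 3 →R1  (closing 1-jn rule on J3)

dq_C1/dt = E_Se1/2 - q_C1/6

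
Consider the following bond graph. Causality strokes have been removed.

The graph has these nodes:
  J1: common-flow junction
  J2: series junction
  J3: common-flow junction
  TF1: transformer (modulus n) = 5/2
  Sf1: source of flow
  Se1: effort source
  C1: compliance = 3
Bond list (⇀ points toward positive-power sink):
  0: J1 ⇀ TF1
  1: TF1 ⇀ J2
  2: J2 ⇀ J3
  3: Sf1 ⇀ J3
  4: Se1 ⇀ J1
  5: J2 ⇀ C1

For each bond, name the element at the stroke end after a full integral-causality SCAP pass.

#3 stroke→Sf1  (source Sf1 imposes f)
#4 stroke→J1  (source Se1 imposes e)
#0 stroke→TF1  (closing 1-jn rule on J1)
#2 stroke→J3  (1-jn J3 has f-setter on 3)
#1 stroke→J2  (through TF1, causality passes straight; one stroke at TF1)
#5 stroke→J2  (common-f at J2 fixed by 2)

#0 →TF1
#1 →J2
#2 →J3
#3 →Sf1
#4 →J1
#5 →J2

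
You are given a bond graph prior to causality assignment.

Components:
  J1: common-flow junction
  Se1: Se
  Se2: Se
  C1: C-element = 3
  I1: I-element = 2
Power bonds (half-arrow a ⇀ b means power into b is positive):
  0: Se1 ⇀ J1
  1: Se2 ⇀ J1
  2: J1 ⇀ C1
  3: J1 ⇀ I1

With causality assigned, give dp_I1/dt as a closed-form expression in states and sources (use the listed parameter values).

bond 0 |J1  (Se1 (Se) sets effort on bond)
bond 1 |J1  (Se2 fixes effort; stroke away)
bond 2 |J1  (C1: C, integral causality)
bond 3 |I1  (only one flow-in slot at J1)

dp_I1/dt = E_Se1 + E_Se2 - q_C1/3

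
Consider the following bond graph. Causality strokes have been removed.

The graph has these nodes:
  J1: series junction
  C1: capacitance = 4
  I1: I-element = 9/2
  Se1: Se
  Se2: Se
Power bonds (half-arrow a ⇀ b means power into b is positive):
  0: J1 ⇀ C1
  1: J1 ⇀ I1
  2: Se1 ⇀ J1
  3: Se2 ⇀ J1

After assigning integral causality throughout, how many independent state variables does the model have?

β2 stroke→J1  (source Se1 imposes e)
β3 stroke→J1  (Se2 (Se) sets effort on bond)
β0 stroke→J1  (C1 integral (e out))
β1 stroke→I1  (J1: last free bond brings flow in)

2  (C1, I1 all integral)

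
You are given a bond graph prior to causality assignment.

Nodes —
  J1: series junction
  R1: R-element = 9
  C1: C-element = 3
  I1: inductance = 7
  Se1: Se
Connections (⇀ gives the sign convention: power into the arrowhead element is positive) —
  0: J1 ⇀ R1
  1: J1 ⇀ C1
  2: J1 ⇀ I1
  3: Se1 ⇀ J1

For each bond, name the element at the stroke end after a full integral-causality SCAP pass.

#0 →J1
#1 →J1
#2 →I1
#3 →J1

β3 stroke→J1  (Se1: effort source, stroke at far end)
β1 stroke→J1  (C1: C, integral causality)
β2 stroke→I1  (I1: I, integral causality)
β0 stroke→J1  (J1 flow already set via bond 2)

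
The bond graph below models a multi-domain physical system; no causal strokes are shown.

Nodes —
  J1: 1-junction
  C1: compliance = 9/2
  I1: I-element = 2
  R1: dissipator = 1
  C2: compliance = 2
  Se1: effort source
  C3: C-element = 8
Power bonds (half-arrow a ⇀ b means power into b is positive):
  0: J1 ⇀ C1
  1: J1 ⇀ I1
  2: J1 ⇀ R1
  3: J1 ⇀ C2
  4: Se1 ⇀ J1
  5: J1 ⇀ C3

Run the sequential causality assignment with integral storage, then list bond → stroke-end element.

#4 →J1  (source Se1 imposes e)
#0 →J1  (prefer integral on C1)
#1 →I1  (I1: I, integral causality)
#2 →J1  (J1: bond 1 brought flow, rest push out)
#3 →J1  (common-f at J1 fixed by 1)
#5 →J1  (J1 flow already set via bond 1)

#0 |J1
#1 |I1
#2 |J1
#3 |J1
#4 |J1
#5 |J1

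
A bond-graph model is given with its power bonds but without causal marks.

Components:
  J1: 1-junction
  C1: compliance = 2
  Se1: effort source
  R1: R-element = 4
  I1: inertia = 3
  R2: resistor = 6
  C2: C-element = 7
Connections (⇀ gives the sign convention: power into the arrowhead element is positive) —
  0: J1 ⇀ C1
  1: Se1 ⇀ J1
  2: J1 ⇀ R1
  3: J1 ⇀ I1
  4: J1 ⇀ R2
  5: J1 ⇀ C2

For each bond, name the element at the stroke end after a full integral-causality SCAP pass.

b1 stroke→J1  (Se1 fixes effort; stroke away)
b0 stroke→J1  (C1: C, integral causality)
b3 stroke→I1  (prefer integral on I1)
b2 stroke→J1  (1-jn J1 has f-setter on 3)
b4 stroke→J1  (J1 flow already set via bond 3)
b5 stroke→J1  (J1 flow already set via bond 3)

b0 stroke at J1
b1 stroke at J1
b2 stroke at J1
b3 stroke at I1
b4 stroke at J1
b5 stroke at J1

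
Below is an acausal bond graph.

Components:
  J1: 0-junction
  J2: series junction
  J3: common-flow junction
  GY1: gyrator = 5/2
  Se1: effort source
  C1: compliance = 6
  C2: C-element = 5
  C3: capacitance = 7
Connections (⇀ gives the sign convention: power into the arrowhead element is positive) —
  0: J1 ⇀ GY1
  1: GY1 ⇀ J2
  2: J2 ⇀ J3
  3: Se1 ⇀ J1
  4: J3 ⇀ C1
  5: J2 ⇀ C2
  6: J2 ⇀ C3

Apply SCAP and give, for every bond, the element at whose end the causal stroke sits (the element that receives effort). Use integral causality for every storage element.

b0 stroke→GY1
b1 stroke→GY1
b2 stroke→J2
b3 stroke→J1
b4 stroke→J3
b5 stroke→J2
b6 stroke→J2

#3 stroke→J1  (Se1: effort source, stroke at far end)
#0 stroke→GY1  (J1: bond 3 brought effort, rest push out)
#1 stroke→GY1  (GY1: gyrator matches bond 0)
#2 stroke→J2  (J2: bond 1 brought flow, rest push out)
#5 stroke→J2  (1-jn J2 has f-setter on 1)
#6 stroke→J2  (1-jn J2 has f-setter on 1)
#4 stroke→J3  (common-f at J3 fixed by 2)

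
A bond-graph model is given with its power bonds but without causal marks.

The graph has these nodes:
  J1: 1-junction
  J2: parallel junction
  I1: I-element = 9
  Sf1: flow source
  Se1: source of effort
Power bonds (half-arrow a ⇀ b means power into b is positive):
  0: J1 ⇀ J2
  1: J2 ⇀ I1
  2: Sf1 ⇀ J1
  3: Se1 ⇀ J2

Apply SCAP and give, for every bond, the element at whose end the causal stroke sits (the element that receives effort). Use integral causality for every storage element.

#2 stroke→Sf1  (source Sf1 imposes f)
#3 stroke→J2  (source Se1 imposes e)
#0 stroke→J1  (J1 flow already set via bond 2)
#1 stroke→I1  (J2: bond 3 brought effort, rest push out)

b0 →J1
b1 →I1
b2 →Sf1
b3 →J2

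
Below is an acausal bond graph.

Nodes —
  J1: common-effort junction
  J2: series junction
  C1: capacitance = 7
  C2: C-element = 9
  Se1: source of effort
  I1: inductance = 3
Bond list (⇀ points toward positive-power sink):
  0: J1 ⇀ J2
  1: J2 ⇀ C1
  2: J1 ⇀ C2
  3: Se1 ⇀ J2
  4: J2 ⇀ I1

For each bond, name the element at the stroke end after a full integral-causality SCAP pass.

bond 3 stroke at J2  (Se1: effort source, stroke at far end)
bond 1 stroke at J2  (C1 outputs effort q/C1)
bond 2 stroke at J1  (C2: C, integral causality)
bond 0 stroke at J2  (J1 effort already set via bond 2)
bond 4 stroke at I1  (only one flow-in slot at J2)

bond 0 stroke→J2
bond 1 stroke→J2
bond 2 stroke→J1
bond 3 stroke→J2
bond 4 stroke→I1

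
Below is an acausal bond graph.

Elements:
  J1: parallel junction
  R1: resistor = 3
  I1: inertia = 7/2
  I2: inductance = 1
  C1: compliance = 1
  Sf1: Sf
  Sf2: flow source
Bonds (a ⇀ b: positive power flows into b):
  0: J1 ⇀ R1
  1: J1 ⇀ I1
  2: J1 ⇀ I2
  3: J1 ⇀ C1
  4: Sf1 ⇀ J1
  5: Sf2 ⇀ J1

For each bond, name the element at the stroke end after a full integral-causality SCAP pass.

b0 |R1
b1 |I1
b2 |I2
b3 |J1
b4 |Sf1
b5 |Sf2

#4 |Sf1  (source Sf1 imposes f)
#5 |Sf2  (Sf2 fixes flow; stroke at Sf2)
#1 |I1  (I1 integral (f out))
#2 |I2  (I2 integral (f out))
#3 |J1  (C1 integral (e out))
#0 |R1  (J1 effort already set via bond 3)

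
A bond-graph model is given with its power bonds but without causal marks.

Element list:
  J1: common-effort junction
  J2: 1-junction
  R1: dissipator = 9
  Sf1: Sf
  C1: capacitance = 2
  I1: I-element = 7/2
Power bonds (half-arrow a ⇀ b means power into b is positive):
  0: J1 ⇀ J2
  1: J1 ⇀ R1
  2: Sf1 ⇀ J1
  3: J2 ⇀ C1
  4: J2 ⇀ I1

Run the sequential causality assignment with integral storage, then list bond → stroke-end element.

β2 →Sf1  (Sf1: flow source, stroke at near end)
β3 →J2  (C1 outputs effort q/C1)
β4 →I1  (I1: I, integral causality)
β0 →J2  (1-jn J2 has f-setter on 4)
β1 →J1  (J1: last free bond brings effort in)

#0 stroke at J2
#1 stroke at J1
#2 stroke at Sf1
#3 stroke at J2
#4 stroke at I1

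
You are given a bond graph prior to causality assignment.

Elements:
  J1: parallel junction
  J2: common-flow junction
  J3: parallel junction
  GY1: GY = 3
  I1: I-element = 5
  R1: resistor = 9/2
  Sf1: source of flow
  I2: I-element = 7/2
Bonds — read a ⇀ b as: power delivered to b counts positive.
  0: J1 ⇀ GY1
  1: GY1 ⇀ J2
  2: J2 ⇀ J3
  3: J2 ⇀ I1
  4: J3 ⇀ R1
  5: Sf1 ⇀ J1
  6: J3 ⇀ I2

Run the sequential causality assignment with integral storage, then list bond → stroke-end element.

b5 stroke at Sf1  (Sf1 (Sf) sets flow on bond)
b0 stroke at J1  (J1 needs exactly one e-in)
b1 stroke at J2  (through GY1, causality inverts; strokes same side of GY1)
b3 stroke at I1  (I1: I, integral causality)
b2 stroke at J2  (J2: bond 3 brought flow, rest push out)
b6 stroke at I2  (I2: I, integral causality)
b4 stroke at J3  (closing 0-jn rule on J3)

bond 0 |J1
bond 1 |J2
bond 2 |J2
bond 3 |I1
bond 4 |J3
bond 5 |Sf1
bond 6 |I2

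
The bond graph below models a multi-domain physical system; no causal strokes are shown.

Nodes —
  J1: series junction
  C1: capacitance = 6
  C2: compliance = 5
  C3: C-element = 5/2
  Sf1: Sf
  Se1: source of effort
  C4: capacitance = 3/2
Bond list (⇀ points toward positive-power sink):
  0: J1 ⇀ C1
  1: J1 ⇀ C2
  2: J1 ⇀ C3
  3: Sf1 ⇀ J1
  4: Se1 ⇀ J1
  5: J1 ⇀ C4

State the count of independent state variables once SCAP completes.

β3 |Sf1  (Sf1 (Sf) sets flow on bond)
β4 |J1  (source Se1 imposes e)
β0 |J1  (common-f at J1 fixed by 3)
β1 |J1  (J1 flow already set via bond 3)
β2 |J1  (J1 flow already set via bond 3)
β5 |J1  (1-jn J1 has f-setter on 3)

4  (C1, C2, C3, C4 all integral)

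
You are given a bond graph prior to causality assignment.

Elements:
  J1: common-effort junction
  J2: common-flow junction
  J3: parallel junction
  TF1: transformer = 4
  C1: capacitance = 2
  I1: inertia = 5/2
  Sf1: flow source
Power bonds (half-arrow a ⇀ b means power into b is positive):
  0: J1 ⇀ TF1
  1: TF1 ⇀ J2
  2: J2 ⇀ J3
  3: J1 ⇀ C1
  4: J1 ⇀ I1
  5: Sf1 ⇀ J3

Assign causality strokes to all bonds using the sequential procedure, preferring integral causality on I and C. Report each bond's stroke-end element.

bond 0 stroke at TF1
bond 1 stroke at J2
bond 2 stroke at J3
bond 3 stroke at J1
bond 4 stroke at I1
bond 5 stroke at Sf1

bond 5 stroke→Sf1  (Sf1 fixes flow; stroke at Sf1)
bond 2 stroke→J3  (J3 needs exactly one e-in)
bond 1 stroke→J2  (J2: bond 2 brought flow, rest push out)
bond 0 stroke→TF1  (through TF1, causality passes straight; one stroke at TF1)
bond 3 stroke→J1  (C1: C, integral causality)
bond 4 stroke→I1  (J1 effort already set via bond 3)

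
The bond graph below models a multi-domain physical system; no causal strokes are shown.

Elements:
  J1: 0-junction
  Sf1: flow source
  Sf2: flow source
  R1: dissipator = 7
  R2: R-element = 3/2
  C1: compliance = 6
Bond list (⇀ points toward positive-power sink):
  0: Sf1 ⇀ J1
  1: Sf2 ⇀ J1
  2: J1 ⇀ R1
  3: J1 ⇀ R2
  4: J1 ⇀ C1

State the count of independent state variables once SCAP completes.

1  (C1 all integral)

b0 stroke→Sf1  (source Sf1 imposes f)
b1 stroke→Sf2  (Sf2 fixes flow; stroke at Sf2)
b4 stroke→J1  (C1: C, integral causality)
b2 stroke→R1  (0-jn J1 has e-setter on 4)
b3 stroke→R2  (J1 effort already set via bond 4)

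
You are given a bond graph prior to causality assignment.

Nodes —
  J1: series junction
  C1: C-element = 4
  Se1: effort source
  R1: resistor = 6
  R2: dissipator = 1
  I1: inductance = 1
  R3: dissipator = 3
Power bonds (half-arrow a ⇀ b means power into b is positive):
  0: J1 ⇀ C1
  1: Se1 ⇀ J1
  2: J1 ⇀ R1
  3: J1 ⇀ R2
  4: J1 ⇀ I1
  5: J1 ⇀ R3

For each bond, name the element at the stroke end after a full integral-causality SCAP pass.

bond 1 stroke→J1  (Se1: effort source, stroke at far end)
bond 0 stroke→J1  (prefer integral on C1)
bond 4 stroke→I1  (I1 outputs flow p/I1)
bond 2 stroke→J1  (1-jn J1 has f-setter on 4)
bond 3 stroke→J1  (J1 flow already set via bond 4)
bond 5 stroke→J1  (J1: bond 4 brought flow, rest push out)

#0 →J1
#1 →J1
#2 →J1
#3 →J1
#4 →I1
#5 →J1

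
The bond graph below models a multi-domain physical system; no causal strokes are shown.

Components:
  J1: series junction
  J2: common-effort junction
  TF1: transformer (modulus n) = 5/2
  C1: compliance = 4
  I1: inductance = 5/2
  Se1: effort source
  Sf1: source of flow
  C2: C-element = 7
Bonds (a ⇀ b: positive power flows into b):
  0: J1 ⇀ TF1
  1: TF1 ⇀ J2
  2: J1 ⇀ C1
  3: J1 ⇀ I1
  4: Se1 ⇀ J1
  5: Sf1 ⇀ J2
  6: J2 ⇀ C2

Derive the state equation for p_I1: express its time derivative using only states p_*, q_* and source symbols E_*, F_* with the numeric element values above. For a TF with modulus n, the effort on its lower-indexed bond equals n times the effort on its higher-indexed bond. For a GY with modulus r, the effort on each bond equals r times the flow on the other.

dp_I1/dt = E_Se1 - q_C1/4 - 5*q_C2/14

β4 |J1  (Se1 fixes effort; stroke away)
β5 |Sf1  (source Sf1 imposes f)
β2 |J1  (prefer integral on C1)
β3 |I1  (I1 outputs flow p/I1)
β0 |J1  (J1 flow already set via bond 3)
β1 |TF1  (TF1: transformer flips bond 0)
β6 |J2  (closing 0-jn rule on J2)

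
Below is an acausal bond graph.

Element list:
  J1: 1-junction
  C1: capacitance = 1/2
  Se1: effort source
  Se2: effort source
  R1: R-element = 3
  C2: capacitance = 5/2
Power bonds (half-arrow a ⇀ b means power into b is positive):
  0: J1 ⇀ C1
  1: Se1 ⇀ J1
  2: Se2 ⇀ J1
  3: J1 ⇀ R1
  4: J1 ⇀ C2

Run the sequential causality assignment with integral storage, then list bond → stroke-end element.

bond 1 →J1  (Se1: effort source, stroke at far end)
bond 2 →J1  (Se2 (Se) sets effort on bond)
bond 0 →J1  (prefer integral on C1)
bond 4 →J1  (C2: C, integral causality)
bond 3 →R1  (closing 1-jn rule on J1)

β0 stroke→J1
β1 stroke→J1
β2 stroke→J1
β3 stroke→R1
β4 stroke→J1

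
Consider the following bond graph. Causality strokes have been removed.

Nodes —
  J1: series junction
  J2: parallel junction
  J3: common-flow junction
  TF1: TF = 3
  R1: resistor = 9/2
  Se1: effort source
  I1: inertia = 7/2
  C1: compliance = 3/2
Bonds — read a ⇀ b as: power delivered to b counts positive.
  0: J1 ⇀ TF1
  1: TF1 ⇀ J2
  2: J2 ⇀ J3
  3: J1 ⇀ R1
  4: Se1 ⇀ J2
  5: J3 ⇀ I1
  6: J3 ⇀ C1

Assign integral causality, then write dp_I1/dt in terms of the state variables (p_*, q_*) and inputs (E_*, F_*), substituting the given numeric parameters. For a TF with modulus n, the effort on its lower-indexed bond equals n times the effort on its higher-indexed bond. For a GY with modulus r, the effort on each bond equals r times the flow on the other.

b4 stroke→J2  (source Se1 imposes e)
b1 stroke→TF1  (J2: bond 4 brought effort, rest push out)
b2 stroke→J3  (common-e at J2 fixed by 4)
b0 stroke→J1  (TF TF1: opposite of bond 1)
b3 stroke→R1  (J1 needs exactly one f-in)
b5 stroke→I1  (prefer integral on I1)
b6 stroke→J3  (J3: bond 5 brought flow, rest push out)

dp_I1/dt = E_Se1 - 2*q_C1/3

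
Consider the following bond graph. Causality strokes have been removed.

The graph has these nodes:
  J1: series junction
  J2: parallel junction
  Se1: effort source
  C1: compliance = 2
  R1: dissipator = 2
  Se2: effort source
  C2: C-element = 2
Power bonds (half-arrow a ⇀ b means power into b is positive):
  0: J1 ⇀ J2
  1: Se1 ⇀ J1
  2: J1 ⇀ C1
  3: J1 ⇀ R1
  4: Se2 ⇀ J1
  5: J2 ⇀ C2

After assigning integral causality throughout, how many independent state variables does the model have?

β1 stroke→J1  (source Se1 imposes e)
β4 stroke→J1  (Se2 fixes effort; stroke away)
β2 stroke→J1  (prefer integral on C1)
β5 stroke→J2  (C2 integral (e out))
β0 stroke→J1  (common-e at J2 fixed by 5)
β3 stroke→R1  (J1 needs exactly one f-in)

2  (C1, C2 all integral)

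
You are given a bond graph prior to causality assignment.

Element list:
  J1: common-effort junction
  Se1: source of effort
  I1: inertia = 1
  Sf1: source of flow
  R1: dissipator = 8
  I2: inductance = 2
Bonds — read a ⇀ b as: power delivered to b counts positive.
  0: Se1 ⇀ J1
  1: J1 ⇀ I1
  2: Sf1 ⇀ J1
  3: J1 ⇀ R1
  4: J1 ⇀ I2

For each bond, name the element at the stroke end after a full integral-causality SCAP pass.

β0 stroke at J1
β1 stroke at I1
β2 stroke at Sf1
β3 stroke at R1
β4 stroke at I2

bond 0 stroke→J1  (source Se1 imposes e)
bond 2 stroke→Sf1  (Sf1 fixes flow; stroke at Sf1)
bond 1 stroke→I1  (common-e at J1 fixed by 0)
bond 3 stroke→R1  (J1: bond 0 brought effort, rest push out)
bond 4 stroke→I2  (0-jn J1 has e-setter on 0)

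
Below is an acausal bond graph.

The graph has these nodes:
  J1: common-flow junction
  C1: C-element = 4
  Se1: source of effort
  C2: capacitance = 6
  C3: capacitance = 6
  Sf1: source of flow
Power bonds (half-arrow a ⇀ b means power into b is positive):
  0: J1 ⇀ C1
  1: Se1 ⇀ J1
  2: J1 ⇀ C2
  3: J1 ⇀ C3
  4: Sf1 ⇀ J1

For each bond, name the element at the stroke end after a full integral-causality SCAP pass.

bond 1 →J1  (Se1 (Se) sets effort on bond)
bond 4 →Sf1  (Sf1 (Sf) sets flow on bond)
bond 0 →J1  (J1: bond 4 brought flow, rest push out)
bond 2 →J1  (1-jn J1 has f-setter on 4)
bond 3 →J1  (J1 flow already set via bond 4)

b0 →J1
b1 →J1
b2 →J1
b3 →J1
b4 →Sf1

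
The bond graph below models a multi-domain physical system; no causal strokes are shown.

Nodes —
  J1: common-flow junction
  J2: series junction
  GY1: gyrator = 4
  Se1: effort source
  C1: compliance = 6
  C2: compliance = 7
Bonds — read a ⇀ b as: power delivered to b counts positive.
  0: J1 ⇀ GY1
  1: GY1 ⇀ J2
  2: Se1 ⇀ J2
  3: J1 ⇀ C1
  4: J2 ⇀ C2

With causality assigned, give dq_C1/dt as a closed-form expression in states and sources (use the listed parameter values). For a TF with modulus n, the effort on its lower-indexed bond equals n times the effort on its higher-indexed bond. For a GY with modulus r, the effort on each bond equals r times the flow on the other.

bond 2 stroke at J2  (Se1 fixes effort; stroke away)
bond 3 stroke at J1  (C1 outputs effort q/C1)
bond 0 stroke at GY1  (only one flow-in slot at J1)
bond 1 stroke at GY1  (through GY1, causality inverts; strokes same side of GY1)
bond 4 stroke at J2  (1-jn J2 has f-setter on 1)

dq_C1/dt = -E_Se1/4 + q_C2/28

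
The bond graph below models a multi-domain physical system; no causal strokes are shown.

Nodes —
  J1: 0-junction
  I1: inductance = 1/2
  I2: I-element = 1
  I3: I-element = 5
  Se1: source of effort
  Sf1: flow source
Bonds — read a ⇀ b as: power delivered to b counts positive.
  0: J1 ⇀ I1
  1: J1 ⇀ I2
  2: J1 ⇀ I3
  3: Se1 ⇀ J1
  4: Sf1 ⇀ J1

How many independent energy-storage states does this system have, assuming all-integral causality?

#3 stroke at J1  (Se1 fixes effort; stroke away)
#4 stroke at Sf1  (Sf1 (Sf) sets flow on bond)
#0 stroke at I1  (common-e at J1 fixed by 3)
#1 stroke at I2  (0-jn J1 has e-setter on 3)
#2 stroke at I3  (common-e at J1 fixed by 3)

3  (I1, I2, I3 all integral)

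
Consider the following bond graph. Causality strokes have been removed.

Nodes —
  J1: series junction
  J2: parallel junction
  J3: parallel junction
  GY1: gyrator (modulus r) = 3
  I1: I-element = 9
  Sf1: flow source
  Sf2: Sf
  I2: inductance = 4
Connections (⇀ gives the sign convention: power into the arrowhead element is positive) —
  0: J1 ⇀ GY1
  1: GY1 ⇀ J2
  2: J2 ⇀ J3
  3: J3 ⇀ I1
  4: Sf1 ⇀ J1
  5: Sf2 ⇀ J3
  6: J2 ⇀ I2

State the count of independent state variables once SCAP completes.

β4 |Sf1  (Sf1 (Sf) sets flow on bond)
β5 |Sf2  (source Sf2 imposes f)
β0 |J1  (common-f at J1 fixed by 4)
β1 |J2  (GY1: gyrator matches bond 0)
β2 |J3  (common-e at J2 fixed by 1)
β6 |I2  (J2 effort already set via bond 1)
β3 |I1  (J3 effort already set via bond 2)

2  (I1, I2 all integral)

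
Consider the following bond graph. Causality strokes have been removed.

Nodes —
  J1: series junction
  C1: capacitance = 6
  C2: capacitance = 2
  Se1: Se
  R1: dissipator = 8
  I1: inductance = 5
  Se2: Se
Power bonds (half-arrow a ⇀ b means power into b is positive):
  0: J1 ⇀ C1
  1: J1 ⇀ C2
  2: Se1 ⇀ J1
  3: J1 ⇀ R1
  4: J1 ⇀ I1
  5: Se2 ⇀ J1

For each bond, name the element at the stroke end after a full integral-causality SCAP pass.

b2 |J1  (source Se1 imposes e)
b5 |J1  (source Se2 imposes e)
b0 |J1  (C1: C, integral causality)
b1 |J1  (prefer integral on C2)
b4 |I1  (I1 outputs flow p/I1)
b3 |J1  (J1 flow already set via bond 4)

b0 stroke at J1
b1 stroke at J1
b2 stroke at J1
b3 stroke at J1
b4 stroke at I1
b5 stroke at J1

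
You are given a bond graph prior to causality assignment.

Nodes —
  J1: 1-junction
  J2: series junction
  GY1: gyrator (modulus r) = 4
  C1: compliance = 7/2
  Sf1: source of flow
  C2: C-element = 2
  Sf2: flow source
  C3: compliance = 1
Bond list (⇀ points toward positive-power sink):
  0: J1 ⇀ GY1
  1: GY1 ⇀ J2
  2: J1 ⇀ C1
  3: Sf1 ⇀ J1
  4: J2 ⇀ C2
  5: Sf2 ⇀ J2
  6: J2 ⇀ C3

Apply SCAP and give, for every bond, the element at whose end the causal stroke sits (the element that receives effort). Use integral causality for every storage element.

bond 3 stroke→Sf1  (Sf1 (Sf) sets flow on bond)
bond 5 stroke→Sf2  (Sf2 (Sf) sets flow on bond)
bond 0 stroke→J1  (common-f at J1 fixed by 3)
bond 2 stroke→J1  (1-jn J1 has f-setter on 3)
bond 1 stroke→J2  (common-f at J2 fixed by 5)
bond 4 stroke→J2  (1-jn J2 has f-setter on 5)
bond 6 stroke→J2  (common-f at J2 fixed by 5)

b0 |J1
b1 |J2
b2 |J1
b3 |Sf1
b4 |J2
b5 |Sf2
b6 |J2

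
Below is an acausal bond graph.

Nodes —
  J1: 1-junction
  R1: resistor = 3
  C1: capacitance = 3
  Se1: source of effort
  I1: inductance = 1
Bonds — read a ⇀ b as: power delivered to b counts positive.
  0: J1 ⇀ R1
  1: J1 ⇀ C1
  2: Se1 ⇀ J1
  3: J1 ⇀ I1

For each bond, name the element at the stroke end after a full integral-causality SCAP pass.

β0 →J1
β1 →J1
β2 →J1
β3 →I1

β2 |J1  (source Se1 imposes e)
β1 |J1  (prefer integral on C1)
β3 |I1  (I1 outputs flow p/I1)
β0 |J1  (common-f at J1 fixed by 3)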